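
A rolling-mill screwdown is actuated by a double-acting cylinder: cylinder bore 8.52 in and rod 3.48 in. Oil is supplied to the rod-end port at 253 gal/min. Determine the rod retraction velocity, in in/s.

v ≈ 20.5 in/s

Rod-side annular area A_ann = π/4 × (8.52² − 3.48²) = 47.50 in^2
Flow into the rod-end port fills the annular volume.
v = Q / A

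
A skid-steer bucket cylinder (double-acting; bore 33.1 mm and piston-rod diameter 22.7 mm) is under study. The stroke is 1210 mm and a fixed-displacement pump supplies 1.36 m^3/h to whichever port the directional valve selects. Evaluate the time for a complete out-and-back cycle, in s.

Cap-side area A_cap = π/4 × (33.1 mm)² = 860.5 mm^2
Rod-side annular area A_ann = π/4 × (33.1² − 22.7²) = 455.8 mm^2
t_ext = A_cap·L/Q = 2.756 s
t_ret = A_ann·L/Q = 1.460 s
t_cycle = t_ext + t_ret

t ≈ 4.22 s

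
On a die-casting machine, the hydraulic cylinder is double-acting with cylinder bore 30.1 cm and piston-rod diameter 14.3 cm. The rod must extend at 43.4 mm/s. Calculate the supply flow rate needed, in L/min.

Cap-side area A_cap = π/4 × (30.1 cm)² = 711.6 cm^2
Q = A × v

Q ≈ 185 L/min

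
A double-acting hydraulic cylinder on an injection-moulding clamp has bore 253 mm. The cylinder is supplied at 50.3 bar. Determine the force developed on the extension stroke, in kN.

Cap-side area A_cap = π/4 × (253 mm)² = 50270 mm^2
F = P × A_cap = 50.3 bar × A_cap

F ≈ 253 kN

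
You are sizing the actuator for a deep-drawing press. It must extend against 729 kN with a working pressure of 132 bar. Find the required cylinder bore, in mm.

D ≈ 265 mm

Extension force acts on the full piston face: F = P × (π/4)D².
D = √(4F / (πP)) = √(4 × 729 kN / (π × 132 bar))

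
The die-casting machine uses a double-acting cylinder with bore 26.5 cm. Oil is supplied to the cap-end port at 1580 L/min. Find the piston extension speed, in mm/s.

Cap-side area A_cap = π/4 × (26.5 cm)² = 551.5 cm^2
v = Q / A

v ≈ 477 mm/s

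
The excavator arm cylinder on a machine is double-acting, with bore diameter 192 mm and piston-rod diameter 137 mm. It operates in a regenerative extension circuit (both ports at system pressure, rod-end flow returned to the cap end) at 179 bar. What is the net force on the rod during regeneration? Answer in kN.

With equal pressure on both faces, forces on the annular region cancel; the net push is pressure × rod cross-section.
Rod cross-section A_rod = π/4 × (137 mm)² = 14740 mm^2
F = P × A_rod

F ≈ 264 kN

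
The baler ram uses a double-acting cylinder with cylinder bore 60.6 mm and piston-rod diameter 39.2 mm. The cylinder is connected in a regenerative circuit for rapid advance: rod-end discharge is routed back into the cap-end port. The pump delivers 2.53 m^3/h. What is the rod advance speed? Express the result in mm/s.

In regeneration the rod-end outflow joins the pump flow into the cap end, so the net volume the pump must supply per unit advance equals the rod cross-section area.
Rod cross-section A_rod = π/4 × (39.2 mm)² = 1207 mm^2
v = Q_pump / A_rod

v ≈ 582 mm/s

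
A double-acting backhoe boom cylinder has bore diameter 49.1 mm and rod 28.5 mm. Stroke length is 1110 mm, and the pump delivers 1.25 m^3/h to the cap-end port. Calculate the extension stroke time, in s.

Cap-side area A_cap = π/4 × (49.1 mm)² = 1893 mm^2
Swept volume V = A × L; t = V / Q = A·L / Q

t ≈ 6.05 s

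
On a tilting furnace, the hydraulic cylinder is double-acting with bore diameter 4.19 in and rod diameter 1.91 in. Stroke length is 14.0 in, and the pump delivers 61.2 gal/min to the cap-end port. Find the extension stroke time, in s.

t ≈ 0.819 s

Cap-side area A_cap = π/4 × (4.19 in)² = 13.79 in^2
Swept volume V = A × L; t = V / Q = A·L / Q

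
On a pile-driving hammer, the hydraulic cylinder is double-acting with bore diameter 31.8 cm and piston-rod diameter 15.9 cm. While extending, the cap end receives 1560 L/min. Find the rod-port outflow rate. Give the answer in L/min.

Cap-side area A_cap = π/4 × (31.8 cm)² = 794.2 cm^2
Rod-side annular area A_ann = π/4 × (31.8² − 15.9²) = 595.7 cm^2
Piston speed v = Q_in/A_cap; rod-end outflow Q_out = v × A_ann = Q_in × A_ann/A_cap.

Q_out ≈ 1170 L/min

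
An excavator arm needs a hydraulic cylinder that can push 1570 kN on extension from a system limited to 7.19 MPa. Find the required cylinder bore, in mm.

Extension force acts on the full piston face: F = P × (π/4)D².
D = √(4F / (πP)) = √(4 × 1570 kN / (π × 7.19 MPa))

D ≈ 527 mm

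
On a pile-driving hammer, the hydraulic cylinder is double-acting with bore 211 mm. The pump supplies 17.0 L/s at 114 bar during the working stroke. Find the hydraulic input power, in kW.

W ≈ 194 kW

Hydraulic power = P × Q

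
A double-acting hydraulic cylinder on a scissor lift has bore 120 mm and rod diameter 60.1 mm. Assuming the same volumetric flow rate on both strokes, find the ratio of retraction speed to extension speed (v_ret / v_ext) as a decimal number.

v_ret/v_ext ≈ 1.33

Cap-side area A_cap = π/4 × (120 mm)² = 11310 mm^2
Rod-side annular area A_ann = π/4 × (120² − 60.1²) = 8473 mm^2
For equal Q, v ∝ 1/A, so v_ret/v_ext = A_cap/A_ann.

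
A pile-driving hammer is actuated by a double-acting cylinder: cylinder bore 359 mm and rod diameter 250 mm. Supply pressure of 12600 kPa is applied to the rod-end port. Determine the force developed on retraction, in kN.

F ≈ 657 kN

Rod-side annular area A_ann = π/4 × (359² − 250²) = 52140 mm^2
On retraction the pressure acts on the annular area (bore minus rod).
F = P × A_ann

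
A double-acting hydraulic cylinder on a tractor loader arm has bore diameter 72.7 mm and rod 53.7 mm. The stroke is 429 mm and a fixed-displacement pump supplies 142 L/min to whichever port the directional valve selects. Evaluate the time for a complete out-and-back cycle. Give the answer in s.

t ≈ 1.09 s

Cap-side area A_cap = π/4 × (72.7 mm)² = 4151 mm^2
Rod-side annular area A_ann = π/4 × (72.7² − 53.7²) = 1886 mm^2
t_ext = A_cap·L/Q = 0.7525 s
t_ret = A_ann·L/Q = 0.3419 s
t_cycle = t_ext + t_ret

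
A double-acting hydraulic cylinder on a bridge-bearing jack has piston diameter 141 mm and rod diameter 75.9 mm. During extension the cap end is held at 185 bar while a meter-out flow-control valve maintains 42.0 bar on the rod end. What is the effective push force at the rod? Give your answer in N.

F ≈ 2.42e5 N

Cap-side area A_cap = π/4 × (141 mm)² = 15610 mm^2
Rod-side annular area A_ann = π/4 × (141² − 75.9²) = 11090 mm^2
Net thrust = P_cap·A_cap − P_rod·A_ann = 2.889e5 N − 46580 N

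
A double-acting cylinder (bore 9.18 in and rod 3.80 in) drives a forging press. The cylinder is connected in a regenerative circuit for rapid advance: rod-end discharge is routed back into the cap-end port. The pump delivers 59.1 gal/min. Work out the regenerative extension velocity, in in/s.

v ≈ 20.1 in/s

In regeneration the rod-end outflow joins the pump flow into the cap end, so the net volume the pump must supply per unit advance equals the rod cross-section area.
Rod cross-section A_rod = π/4 × (3.80 in)² = 11.34 in^2
v = Q_pump / A_rod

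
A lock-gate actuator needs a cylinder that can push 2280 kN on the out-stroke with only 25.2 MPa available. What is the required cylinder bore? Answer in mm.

D ≈ 339 mm

Extension force acts on the full piston face: F = P × (π/4)D².
D = √(4F / (πP)) = √(4 × 2280 kN / (π × 25.2 MPa))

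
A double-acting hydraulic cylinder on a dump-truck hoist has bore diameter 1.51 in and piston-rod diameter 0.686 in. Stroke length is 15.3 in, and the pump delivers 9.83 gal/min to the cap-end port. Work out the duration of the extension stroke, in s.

Cap-side area A_cap = π/4 × (1.51 in)² = 1.791 in^2
Swept volume V = A × L; t = V / Q = A·L / Q

t ≈ 0.724 s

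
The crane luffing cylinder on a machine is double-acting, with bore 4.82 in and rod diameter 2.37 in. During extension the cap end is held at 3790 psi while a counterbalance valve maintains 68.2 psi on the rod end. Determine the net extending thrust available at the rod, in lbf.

Cap-side area A_cap = π/4 × (4.82 in)² = 18.25 in^2
Rod-side annular area A_ann = π/4 × (4.82² − 2.37²) = 13.84 in^2
Net thrust = P_cap·A_cap − P_rod·A_ann = 69150 lbf − 943.6 lbf

F ≈ 68200 lbf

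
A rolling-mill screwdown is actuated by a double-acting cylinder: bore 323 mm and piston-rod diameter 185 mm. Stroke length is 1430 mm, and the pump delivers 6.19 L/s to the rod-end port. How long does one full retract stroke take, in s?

Rod-side annular area A_ann = π/4 × (323² − 185²) = 55060 mm^2
Swept volume V = A × L; t = V / Q = A·L / Q

t ≈ 12.7 s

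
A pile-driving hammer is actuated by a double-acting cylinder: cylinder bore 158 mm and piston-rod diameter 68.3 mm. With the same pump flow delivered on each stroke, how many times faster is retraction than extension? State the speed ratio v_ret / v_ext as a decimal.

v_ret/v_ext ≈ 1.23

Cap-side area A_cap = π/4 × (158 mm)² = 19610 mm^2
Rod-side annular area A_ann = π/4 × (158² − 68.3²) = 15940 mm^2
For equal Q, v ∝ 1/A, so v_ret/v_ext = A_cap/A_ann.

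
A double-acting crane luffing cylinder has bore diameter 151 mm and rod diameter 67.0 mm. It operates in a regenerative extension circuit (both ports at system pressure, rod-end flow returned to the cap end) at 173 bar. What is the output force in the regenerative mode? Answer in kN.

F ≈ 61.0 kN

With equal pressure on both faces, forces on the annular region cancel; the net push is pressure × rod cross-section.
Rod cross-section A_rod = π/4 × (67.0 mm)² = 3526 mm^2
F = P × A_rod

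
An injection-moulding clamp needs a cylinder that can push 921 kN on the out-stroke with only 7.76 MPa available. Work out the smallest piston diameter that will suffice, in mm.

Extension force acts on the full piston face: F = P × (π/4)D².
D = √(4F / (πP)) = √(4 × 921 kN / (π × 7.76 MPa))

D ≈ 389 mm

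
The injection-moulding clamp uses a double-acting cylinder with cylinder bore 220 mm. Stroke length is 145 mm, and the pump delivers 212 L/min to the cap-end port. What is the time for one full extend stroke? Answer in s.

Cap-side area A_cap = π/4 × (220 mm)² = 38010 mm^2
Swept volume V = A × L; t = V / Q = A·L / Q

t ≈ 1.56 s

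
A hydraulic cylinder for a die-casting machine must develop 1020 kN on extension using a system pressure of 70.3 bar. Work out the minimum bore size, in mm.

D ≈ 430 mm

Extension force acts on the full piston face: F = P × (π/4)D².
D = √(4F / (πP)) = √(4 × 1020 kN / (π × 70.3 bar))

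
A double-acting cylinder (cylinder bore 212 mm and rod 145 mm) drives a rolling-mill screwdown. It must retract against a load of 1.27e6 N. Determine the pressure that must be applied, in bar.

P ≈ 676 bar

Rod-side annular area A_ann = π/4 × (212² − 145²) = 18790 mm^2
Retraction: pressure acts on the annular area.
P = F / A = 1.27e6 N / A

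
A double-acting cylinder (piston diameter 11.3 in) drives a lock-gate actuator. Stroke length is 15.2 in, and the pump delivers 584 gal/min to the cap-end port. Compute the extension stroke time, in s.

Cap-side area A_cap = π/4 × (11.3 in)² = 100.3 in^2
Swept volume V = A × L; t = V / Q = A·L / Q

t ≈ 0.678 s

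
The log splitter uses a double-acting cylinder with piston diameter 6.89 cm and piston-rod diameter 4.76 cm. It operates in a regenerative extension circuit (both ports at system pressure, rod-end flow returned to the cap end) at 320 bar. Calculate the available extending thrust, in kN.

With equal pressure on both faces, forces on the annular region cancel; the net push is pressure × rod cross-section.
Rod cross-section A_rod = π/4 × (4.76 cm)² = 17.80 cm^2
F = P × A_rod

F ≈ 56.9 kN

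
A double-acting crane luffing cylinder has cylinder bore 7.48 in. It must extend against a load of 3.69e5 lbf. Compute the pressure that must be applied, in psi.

P ≈ 8400 psi

Cap-side area A_cap = π/4 × (7.48 in)² = 43.94 in^2
P = F / A = 3.69e5 lbf / A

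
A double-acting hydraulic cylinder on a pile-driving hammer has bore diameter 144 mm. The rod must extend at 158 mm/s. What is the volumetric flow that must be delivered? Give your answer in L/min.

Cap-side area A_cap = π/4 × (144 mm)² = 16290 mm^2
Q = A × v

Q ≈ 154 L/min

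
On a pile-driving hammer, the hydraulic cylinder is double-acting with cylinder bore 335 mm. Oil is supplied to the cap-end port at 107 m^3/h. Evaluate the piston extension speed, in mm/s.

v ≈ 337 mm/s

Cap-side area A_cap = π/4 × (335 mm)² = 88140 mm^2
v = Q / A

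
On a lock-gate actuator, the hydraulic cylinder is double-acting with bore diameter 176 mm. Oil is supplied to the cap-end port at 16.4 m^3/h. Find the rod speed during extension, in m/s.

v ≈ 0.187 m/s

Cap-side area A_cap = π/4 × (176 mm)² = 24330 mm^2
v = Q / A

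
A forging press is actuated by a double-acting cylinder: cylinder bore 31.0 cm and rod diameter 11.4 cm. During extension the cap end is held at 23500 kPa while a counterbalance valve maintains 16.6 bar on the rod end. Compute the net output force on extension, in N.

F ≈ 1.67e6 N

Cap-side area A_cap = π/4 × (31.0 cm)² = 754.8 cm^2
Rod-side annular area A_ann = π/4 × (31.0² − 11.4²) = 652.7 cm^2
Net thrust = P_cap·A_cap − P_rod·A_ann = 1.774e6 N − 1.083e5 N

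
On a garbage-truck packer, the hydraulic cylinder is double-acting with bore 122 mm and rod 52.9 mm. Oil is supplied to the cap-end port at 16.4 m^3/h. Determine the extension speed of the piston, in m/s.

v ≈ 0.390 m/s

Cap-side area A_cap = π/4 × (122 mm)² = 11690 mm^2
v = Q / A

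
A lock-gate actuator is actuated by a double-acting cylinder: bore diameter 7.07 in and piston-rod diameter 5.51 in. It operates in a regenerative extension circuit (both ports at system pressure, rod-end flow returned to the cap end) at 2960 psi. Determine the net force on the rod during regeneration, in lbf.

F ≈ 70600 lbf

With equal pressure on both faces, forces on the annular region cancel; the net push is pressure × rod cross-section.
Rod cross-section A_rod = π/4 × (5.51 in)² = 23.84 in^2
F = P × A_rod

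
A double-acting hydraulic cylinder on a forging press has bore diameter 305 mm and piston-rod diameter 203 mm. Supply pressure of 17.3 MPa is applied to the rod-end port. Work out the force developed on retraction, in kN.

F ≈ 704 kN

Rod-side annular area A_ann = π/4 × (305² − 203²) = 40700 mm^2
On retraction the pressure acts on the annular area (bore minus rod).
F = P × A_ann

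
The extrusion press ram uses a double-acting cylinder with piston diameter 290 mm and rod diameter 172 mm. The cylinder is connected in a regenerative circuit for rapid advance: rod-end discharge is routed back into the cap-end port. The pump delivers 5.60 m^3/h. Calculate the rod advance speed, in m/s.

v ≈ 0.0669 m/s

In regeneration the rod-end outflow joins the pump flow into the cap end, so the net volume the pump must supply per unit advance equals the rod cross-section area.
Rod cross-section A_rod = π/4 × (172 mm)² = 23240 mm^2
v = Q_pump / A_rod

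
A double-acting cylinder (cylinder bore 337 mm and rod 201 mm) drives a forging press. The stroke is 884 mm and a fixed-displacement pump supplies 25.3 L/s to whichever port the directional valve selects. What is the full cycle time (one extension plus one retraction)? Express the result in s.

Cap-side area A_cap = π/4 × (337 mm)² = 89200 mm^2
Rod-side annular area A_ann = π/4 × (337² − 201²) = 57470 mm^2
t_ext = A_cap·L/Q = 3.117 s
t_ret = A_ann·L/Q = 2.008 s
t_cycle = t_ext + t_ret

t ≈ 5.12 s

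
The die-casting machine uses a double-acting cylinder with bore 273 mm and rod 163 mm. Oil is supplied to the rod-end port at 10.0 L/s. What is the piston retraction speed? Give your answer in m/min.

v ≈ 15.9 m/min

Rod-side annular area A_ann = π/4 × (273² − 163²) = 37670 mm^2
Flow into the rod-end port fills the annular volume.
v = Q / A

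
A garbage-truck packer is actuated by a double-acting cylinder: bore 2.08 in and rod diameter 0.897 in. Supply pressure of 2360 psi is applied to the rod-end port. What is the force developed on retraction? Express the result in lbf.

Rod-side annular area A_ann = π/4 × (2.08² − 0.897²) = 2.766 in^2
On retraction the pressure acts on the annular area (bore minus rod).
F = P × A_ann

F ≈ 6530 lbf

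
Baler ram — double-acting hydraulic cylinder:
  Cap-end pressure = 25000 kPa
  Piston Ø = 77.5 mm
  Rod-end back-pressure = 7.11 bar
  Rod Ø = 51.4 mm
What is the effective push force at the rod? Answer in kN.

F ≈ 116 kN

Cap-side area A_cap = π/4 × (77.5 mm)² = 4717 mm^2
Rod-side annular area A_ann = π/4 × (77.5² − 51.4²) = 2642 mm^2
Net thrust = P_cap·A_cap − P_rod·A_ann = 117.9 kN − 1.879 kN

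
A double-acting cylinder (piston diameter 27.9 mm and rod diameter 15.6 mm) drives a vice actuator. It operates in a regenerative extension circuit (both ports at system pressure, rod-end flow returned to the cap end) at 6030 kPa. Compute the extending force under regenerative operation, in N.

F ≈ 1150 N

With equal pressure on both faces, forces on the annular region cancel; the net push is pressure × rod cross-section.
Rod cross-section A_rod = π/4 × (15.6 mm)² = 191.1 mm^2
F = P × A_rod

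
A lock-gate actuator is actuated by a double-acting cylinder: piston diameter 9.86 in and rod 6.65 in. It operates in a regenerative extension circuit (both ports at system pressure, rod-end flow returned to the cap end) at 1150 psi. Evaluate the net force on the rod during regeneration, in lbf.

With equal pressure on both faces, forces on the annular region cancel; the net push is pressure × rod cross-section.
Rod cross-section A_rod = π/4 × (6.65 in)² = 34.73 in^2
F = P × A_rod

F ≈ 39900 lbf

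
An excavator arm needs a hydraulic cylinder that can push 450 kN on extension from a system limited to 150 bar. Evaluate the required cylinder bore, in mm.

D ≈ 195 mm

Extension force acts on the full piston face: F = P × (π/4)D².
D = √(4F / (πP)) = √(4 × 450 kN / (π × 150 bar))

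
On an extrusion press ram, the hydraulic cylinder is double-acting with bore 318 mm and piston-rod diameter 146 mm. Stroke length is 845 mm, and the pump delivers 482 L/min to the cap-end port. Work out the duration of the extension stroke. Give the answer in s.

Cap-side area A_cap = π/4 × (318 mm)² = 79420 mm^2
Swept volume V = A × L; t = V / Q = A·L / Q

t ≈ 8.35 s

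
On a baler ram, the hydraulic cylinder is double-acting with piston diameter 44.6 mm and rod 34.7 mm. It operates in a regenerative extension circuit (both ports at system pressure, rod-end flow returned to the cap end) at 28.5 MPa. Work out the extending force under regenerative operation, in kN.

F ≈ 27.0 kN

With equal pressure on both faces, forces on the annular region cancel; the net push is pressure × rod cross-section.
Rod cross-section A_rod = π/4 × (34.7 mm)² = 945.7 mm^2
F = P × A_rod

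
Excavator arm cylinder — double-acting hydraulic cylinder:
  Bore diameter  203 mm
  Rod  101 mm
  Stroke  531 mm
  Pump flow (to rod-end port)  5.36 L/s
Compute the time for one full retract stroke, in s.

t ≈ 2.41 s

Rod-side annular area A_ann = π/4 × (203² − 101²) = 24350 mm^2
Swept volume V = A × L; t = V / Q = A·L / Q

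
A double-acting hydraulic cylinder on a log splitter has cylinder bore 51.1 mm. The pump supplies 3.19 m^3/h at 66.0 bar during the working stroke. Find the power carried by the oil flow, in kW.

W ≈ 5.85 kW

Hydraulic power = P × Q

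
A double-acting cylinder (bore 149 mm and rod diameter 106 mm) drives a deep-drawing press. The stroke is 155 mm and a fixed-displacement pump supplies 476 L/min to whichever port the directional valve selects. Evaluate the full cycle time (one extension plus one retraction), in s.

t ≈ 0.509 s

Cap-side area A_cap = π/4 × (149 mm)² = 17440 mm^2
Rod-side annular area A_ann = π/4 × (149² − 106²) = 8612 mm^2
t_ext = A_cap·L/Q = 0.3407 s
t_ret = A_ann·L/Q = 0.1683 s
t_cycle = t_ext + t_ret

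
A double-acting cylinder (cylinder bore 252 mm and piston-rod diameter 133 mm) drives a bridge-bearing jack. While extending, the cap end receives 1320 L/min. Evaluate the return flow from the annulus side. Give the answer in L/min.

Q_out ≈ 952 L/min

Cap-side area A_cap = π/4 × (252 mm)² = 49880 mm^2
Rod-side annular area A_ann = π/4 × (252² − 133²) = 35980 mm^2
Piston speed v = Q_in/A_cap; rod-end outflow Q_out = v × A_ann = Q_in × A_ann/A_cap.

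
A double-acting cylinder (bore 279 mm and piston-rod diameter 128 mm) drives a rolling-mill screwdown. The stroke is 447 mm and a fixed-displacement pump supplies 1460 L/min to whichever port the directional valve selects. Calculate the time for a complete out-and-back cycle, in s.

Cap-side area A_cap = π/4 × (279 mm)² = 61140 mm^2
Rod-side annular area A_ann = π/4 × (279² − 128²) = 48270 mm^2
t_ext = A_cap·L/Q = 1.123 s
t_ret = A_ann·L/Q = 0.8867 s
t_cycle = t_ext + t_ret

t ≈ 2.01 s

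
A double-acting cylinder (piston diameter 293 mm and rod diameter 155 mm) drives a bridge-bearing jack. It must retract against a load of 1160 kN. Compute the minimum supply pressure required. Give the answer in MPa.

P ≈ 23.9 MPa

Rod-side annular area A_ann = π/4 × (293² − 155²) = 48560 mm^2
Retraction: pressure acts on the annular area.
P = F / A = 1160 kN / A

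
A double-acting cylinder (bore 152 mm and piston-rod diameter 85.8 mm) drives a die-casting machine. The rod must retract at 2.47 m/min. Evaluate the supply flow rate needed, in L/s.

Rod-side annular area A_ann = π/4 × (152² − 85.8²) = 12360 mm^2
Q = A × v

Q ≈ 0.509 L/s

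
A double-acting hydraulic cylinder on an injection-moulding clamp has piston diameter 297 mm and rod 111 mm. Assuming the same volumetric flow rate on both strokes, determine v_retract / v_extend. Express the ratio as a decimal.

v_ret/v_ext ≈ 1.16

Cap-side area A_cap = π/4 × (297 mm)² = 69280 mm^2
Rod-side annular area A_ann = π/4 × (297² − 111²) = 59600 mm^2
For equal Q, v ∝ 1/A, so v_ret/v_ext = A_cap/A_ann.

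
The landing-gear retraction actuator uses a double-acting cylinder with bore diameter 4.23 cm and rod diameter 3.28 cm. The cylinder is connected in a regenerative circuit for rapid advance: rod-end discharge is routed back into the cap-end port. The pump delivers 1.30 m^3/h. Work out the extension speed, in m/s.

In regeneration the rod-end outflow joins the pump flow into the cap end, so the net volume the pump must supply per unit advance equals the rod cross-section area.
Rod cross-section A_rod = π/4 × (3.28 cm)² = 8.450 cm^2
v = Q_pump / A_rod

v ≈ 0.427 m/s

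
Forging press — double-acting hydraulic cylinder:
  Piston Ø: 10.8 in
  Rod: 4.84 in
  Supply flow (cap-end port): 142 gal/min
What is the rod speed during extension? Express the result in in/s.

Cap-side area A_cap = π/4 × (10.8 in)² = 91.61 in^2
v = Q / A

v ≈ 5.97 in/s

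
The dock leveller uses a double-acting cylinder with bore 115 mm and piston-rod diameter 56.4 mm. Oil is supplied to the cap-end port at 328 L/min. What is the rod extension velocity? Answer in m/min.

v ≈ 31.6 m/min

Cap-side area A_cap = π/4 × (115 mm)² = 10390 mm^2
v = Q / A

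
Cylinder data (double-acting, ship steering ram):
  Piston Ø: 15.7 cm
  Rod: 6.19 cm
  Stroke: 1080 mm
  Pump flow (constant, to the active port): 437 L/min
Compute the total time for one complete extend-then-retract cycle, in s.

Cap-side area A_cap = π/4 × (15.7 cm)² = 193.6 cm^2
Rod-side annular area A_ann = π/4 × (15.7² − 6.19²) = 163.5 cm^2
t_ext = A_cap·L/Q = 2.871 s
t_ret = A_ann·L/Q = 2.424 s
t_cycle = t_ext + t_ret

t ≈ 5.30 s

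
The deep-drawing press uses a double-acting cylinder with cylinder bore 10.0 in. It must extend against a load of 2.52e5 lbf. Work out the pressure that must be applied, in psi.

P ≈ 3210 psi

Cap-side area A_cap = π/4 × (10.0 in)² = 78.54 in^2
P = F / A = 2.52e5 lbf / A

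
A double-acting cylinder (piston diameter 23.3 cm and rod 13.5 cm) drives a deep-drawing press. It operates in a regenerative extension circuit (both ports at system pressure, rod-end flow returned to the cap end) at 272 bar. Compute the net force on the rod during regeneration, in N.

F ≈ 3.89e5 N

With equal pressure on both faces, forces on the annular region cancel; the net push is pressure × rod cross-section.
Rod cross-section A_rod = π/4 × (13.5 cm)² = 143.1 cm^2
F = P × A_rod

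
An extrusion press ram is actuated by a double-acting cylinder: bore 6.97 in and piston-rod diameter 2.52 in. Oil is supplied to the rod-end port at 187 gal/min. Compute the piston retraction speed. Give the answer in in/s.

v ≈ 21.7 in/s

Rod-side annular area A_ann = π/4 × (6.97² − 2.52²) = 33.17 in^2
Flow into the rod-end port fills the annular volume.
v = Q / A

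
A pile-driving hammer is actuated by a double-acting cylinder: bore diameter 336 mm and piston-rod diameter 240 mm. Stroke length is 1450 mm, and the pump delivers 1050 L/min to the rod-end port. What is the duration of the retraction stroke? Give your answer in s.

t ≈ 3.60 s

Rod-side annular area A_ann = π/4 × (336² − 240²) = 43430 mm^2
Swept volume V = A × L; t = V / Q = A·L / Q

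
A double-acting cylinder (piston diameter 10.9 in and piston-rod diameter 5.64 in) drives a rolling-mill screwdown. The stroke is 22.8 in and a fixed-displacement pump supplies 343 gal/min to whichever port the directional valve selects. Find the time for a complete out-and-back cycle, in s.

Cap-side area A_cap = π/4 × (10.9 in)² = 93.31 in^2
Rod-side annular area A_ann = π/4 × (10.9² − 5.64²) = 68.33 in^2
t_ext = A_cap·L/Q = 1.611 s
t_ret = A_ann·L/Q = 1.180 s
t_cycle = t_ext + t_ret

t ≈ 2.79 s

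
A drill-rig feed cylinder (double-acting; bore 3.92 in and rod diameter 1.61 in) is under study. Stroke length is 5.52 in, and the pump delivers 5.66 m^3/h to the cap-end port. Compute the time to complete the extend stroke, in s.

t ≈ 0.694 s

Cap-side area A_cap = π/4 × (3.92 in)² = 12.07 in^2
Swept volume V = A × L; t = V / Q = A·L / Q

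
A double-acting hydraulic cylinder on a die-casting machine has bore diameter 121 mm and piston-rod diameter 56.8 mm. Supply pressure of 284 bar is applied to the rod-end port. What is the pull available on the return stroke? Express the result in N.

F ≈ 2.55e5 N

Rod-side annular area A_ann = π/4 × (121² − 56.8²) = 8965 mm^2
On retraction the pressure acts on the annular area (bore minus rod).
F = P × A_ann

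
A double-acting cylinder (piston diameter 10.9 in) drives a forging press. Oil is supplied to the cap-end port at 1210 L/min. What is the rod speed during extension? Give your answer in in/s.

v ≈ 13.2 in/s

Cap-side area A_cap = π/4 × (10.9 in)² = 93.31 in^2
v = Q / A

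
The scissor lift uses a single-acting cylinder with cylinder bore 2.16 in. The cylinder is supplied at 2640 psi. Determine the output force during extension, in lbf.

Cap-side area A_cap = π/4 × (2.16 in)² = 3.664 in^2
F = P × A_cap = 2640 psi × A_cap

F ≈ 9670 lbf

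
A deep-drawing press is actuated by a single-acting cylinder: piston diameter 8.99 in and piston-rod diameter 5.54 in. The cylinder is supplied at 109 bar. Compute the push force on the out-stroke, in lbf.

Cap-side area A_cap = π/4 × (8.99 in)² = 63.48 in^2
F = P × A_cap = 109 bar × A_cap

F ≈ 1.00e5 lbf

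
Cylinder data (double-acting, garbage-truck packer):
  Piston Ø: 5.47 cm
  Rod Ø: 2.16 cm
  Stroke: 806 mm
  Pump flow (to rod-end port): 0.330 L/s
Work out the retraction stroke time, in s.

Rod-side annular area A_ann = π/4 × (5.47² − 2.16²) = 19.84 cm^2
Swept volume V = A × L; t = V / Q = A·L / Q

t ≈ 4.84 s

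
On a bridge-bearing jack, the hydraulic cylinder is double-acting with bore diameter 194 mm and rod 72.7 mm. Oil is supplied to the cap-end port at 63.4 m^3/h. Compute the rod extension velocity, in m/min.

v ≈ 35.7 m/min

Cap-side area A_cap = π/4 × (194 mm)² = 29560 mm^2
v = Q / A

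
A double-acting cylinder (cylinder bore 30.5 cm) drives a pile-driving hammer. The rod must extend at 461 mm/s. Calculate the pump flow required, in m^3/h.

Q ≈ 121 m^3/h

Cap-side area A_cap = π/4 × (30.5 cm)² = 730.6 cm^2
Q = A × v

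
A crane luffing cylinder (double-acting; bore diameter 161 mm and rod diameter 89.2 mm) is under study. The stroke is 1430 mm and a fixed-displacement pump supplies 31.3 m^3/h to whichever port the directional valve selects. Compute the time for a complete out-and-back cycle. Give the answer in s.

t ≈ 5.67 s

Cap-side area A_cap = π/4 × (161 mm)² = 20360 mm^2
Rod-side annular area A_ann = π/4 × (161² − 89.2²) = 14110 mm^2
t_ext = A_cap·L/Q = 3.348 s
t_ret = A_ann·L/Q = 2.321 s
t_cycle = t_ext + t_ret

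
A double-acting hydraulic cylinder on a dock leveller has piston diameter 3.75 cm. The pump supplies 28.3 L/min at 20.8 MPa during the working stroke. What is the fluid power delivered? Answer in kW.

Hydraulic power = P × Q

W ≈ 9.81 kW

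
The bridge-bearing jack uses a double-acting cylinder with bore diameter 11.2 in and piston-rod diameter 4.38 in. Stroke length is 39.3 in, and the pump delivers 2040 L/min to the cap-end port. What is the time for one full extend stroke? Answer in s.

Cap-side area A_cap = π/4 × (11.2 in)² = 98.52 in^2
Swept volume V = A × L; t = V / Q = A·L / Q

t ≈ 1.87 s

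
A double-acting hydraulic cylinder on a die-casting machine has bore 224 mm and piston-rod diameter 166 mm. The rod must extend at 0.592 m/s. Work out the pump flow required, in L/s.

Cap-side area A_cap = π/4 × (224 mm)² = 39410 mm^2
Q = A × v

Q ≈ 23.3 L/s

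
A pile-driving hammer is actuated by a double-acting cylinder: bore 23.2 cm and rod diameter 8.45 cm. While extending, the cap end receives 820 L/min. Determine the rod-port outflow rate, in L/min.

Cap-side area A_cap = π/4 × (23.2 cm)² = 422.7 cm^2
Rod-side annular area A_ann = π/4 × (23.2² − 8.45²) = 366.7 cm^2
Piston speed v = Q_in/A_cap; rod-end outflow Q_out = v × A_ann = Q_in × A_ann/A_cap.

Q_out ≈ 711 L/min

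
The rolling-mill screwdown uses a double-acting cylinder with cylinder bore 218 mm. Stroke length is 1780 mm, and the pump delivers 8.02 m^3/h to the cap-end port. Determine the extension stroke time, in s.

t ≈ 29.8 s

Cap-side area A_cap = π/4 × (218 mm)² = 37330 mm^2
Swept volume V = A × L; t = V / Q = A·L / Q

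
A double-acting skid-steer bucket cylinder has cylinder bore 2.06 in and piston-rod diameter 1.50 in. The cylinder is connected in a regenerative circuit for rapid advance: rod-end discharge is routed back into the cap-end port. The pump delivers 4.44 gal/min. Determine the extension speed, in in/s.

In regeneration the rod-end outflow joins the pump flow into the cap end, so the net volume the pump must supply per unit advance equals the rod cross-section area.
Rod cross-section A_rod = π/4 × (1.50 in)² = 1.767 in^2
v = Q_pump / A_rod

v ≈ 9.67 in/s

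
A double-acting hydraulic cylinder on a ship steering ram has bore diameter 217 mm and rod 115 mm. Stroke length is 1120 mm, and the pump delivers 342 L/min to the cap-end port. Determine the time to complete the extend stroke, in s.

Cap-side area A_cap = π/4 × (217 mm)² = 36980 mm^2
Swept volume V = A × L; t = V / Q = A·L / Q

t ≈ 7.27 s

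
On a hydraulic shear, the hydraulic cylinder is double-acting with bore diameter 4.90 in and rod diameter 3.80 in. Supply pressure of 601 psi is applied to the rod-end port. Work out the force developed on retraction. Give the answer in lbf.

F ≈ 4520 lbf

Rod-side annular area A_ann = π/4 × (4.90² − 3.80²) = 7.516 in^2
On retraction the pressure acts on the annular area (bore minus rod).
F = P × A_ann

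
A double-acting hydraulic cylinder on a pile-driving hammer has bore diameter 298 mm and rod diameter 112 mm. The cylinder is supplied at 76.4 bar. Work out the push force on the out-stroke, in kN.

F ≈ 533 kN

Cap-side area A_cap = π/4 × (298 mm)² = 69750 mm^2
F = P × A_cap = 76.4 bar × A_cap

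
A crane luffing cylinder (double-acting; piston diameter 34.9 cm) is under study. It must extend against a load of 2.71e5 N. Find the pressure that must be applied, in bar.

P ≈ 28.3 bar

Cap-side area A_cap = π/4 × (34.9 cm)² = 956.6 cm^2
P = F / A = 2.71e5 N / A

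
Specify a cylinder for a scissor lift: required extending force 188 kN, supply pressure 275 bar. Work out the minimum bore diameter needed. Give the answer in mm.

Extension force acts on the full piston face: F = P × (π/4)D².
D = √(4F / (πP)) = √(4 × 188 kN / (π × 275 bar))

D ≈ 93.3 mm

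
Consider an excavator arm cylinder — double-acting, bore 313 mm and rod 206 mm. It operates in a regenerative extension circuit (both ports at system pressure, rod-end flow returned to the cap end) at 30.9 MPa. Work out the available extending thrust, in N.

F ≈ 1.03e6 N

With equal pressure on both faces, forces on the annular region cancel; the net push is pressure × rod cross-section.
Rod cross-section A_rod = π/4 × (206 mm)² = 33330 mm^2
F = P × A_rod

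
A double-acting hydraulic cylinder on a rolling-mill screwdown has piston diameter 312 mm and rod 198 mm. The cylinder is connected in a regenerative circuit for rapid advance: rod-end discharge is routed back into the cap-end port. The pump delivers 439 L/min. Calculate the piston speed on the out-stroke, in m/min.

v ≈ 14.3 m/min

In regeneration the rod-end outflow joins the pump flow into the cap end, so the net volume the pump must supply per unit advance equals the rod cross-section area.
Rod cross-section A_rod = π/4 × (198 mm)² = 30790 mm^2
v = Q_pump / A_rod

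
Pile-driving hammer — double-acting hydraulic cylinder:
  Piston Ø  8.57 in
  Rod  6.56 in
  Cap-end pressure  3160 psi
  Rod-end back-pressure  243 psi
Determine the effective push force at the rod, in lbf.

Cap-side area A_cap = π/4 × (8.57 in)² = 57.68 in^2
Rod-side annular area A_ann = π/4 × (8.57² − 6.56²) = 23.88 in^2
Net thrust = P_cap·A_cap − P_rod·A_ann = 1.823e5 lbf − 5804 lbf

F ≈ 1.76e5 lbf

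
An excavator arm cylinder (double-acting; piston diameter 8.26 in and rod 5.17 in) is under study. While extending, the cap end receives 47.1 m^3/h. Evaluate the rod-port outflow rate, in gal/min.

Q_out ≈ 126 gal/min

Cap-side area A_cap = π/4 × (8.26 in)² = 53.59 in^2
Rod-side annular area A_ann = π/4 × (8.26² − 5.17²) = 32.59 in^2
Piston speed v = Q_in/A_cap; rod-end outflow Q_out = v × A_ann = Q_in × A_ann/A_cap.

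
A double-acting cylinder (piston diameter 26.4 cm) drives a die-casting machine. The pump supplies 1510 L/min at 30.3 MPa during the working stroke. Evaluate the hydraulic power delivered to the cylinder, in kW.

W ≈ 763 kW

Hydraulic power = P × Q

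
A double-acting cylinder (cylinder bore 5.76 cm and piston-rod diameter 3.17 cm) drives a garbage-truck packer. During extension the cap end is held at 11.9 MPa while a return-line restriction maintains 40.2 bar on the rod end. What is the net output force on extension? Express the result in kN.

F ≈ 23.7 kN

Cap-side area A_cap = π/4 × (5.76 cm)² = 26.06 cm^2
Rod-side annular area A_ann = π/4 × (5.76² − 3.17²) = 18.17 cm^2
Net thrust = P_cap·A_cap − P_rod·A_ann = 31.01 kN − 7.302 kN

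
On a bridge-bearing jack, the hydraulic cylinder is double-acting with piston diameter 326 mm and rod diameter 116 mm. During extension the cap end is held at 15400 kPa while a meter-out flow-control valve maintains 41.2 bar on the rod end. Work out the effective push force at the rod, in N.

F ≈ 9.85e5 N

Cap-side area A_cap = π/4 × (326 mm)² = 83470 mm^2
Rod-side annular area A_ann = π/4 × (326² − 116²) = 72900 mm^2
Net thrust = P_cap·A_cap − P_rod·A_ann = 1.285e6 N − 3.004e5 N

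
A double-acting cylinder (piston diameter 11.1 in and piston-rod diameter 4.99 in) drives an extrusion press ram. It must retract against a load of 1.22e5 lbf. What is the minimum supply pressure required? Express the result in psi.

Rod-side annular area A_ann = π/4 × (11.1² − 4.99²) = 77.21 in^2
Retraction: pressure acts on the annular area.
P = F / A = 1.22e5 lbf / A

P ≈ 1580 psi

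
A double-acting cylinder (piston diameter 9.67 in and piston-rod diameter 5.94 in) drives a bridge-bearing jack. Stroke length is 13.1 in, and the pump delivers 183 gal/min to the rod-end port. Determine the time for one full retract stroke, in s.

t ≈ 0.850 s

Rod-side annular area A_ann = π/4 × (9.67² − 5.94²) = 45.73 in^2
Swept volume V = A × L; t = V / Q = A·L / Q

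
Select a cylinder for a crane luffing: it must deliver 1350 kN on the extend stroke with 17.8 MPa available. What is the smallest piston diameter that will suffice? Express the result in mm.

D ≈ 311 mm

Extension force acts on the full piston face: F = P × (π/4)D².
D = √(4F / (πP)) = √(4 × 1350 kN / (π × 17.8 MPa))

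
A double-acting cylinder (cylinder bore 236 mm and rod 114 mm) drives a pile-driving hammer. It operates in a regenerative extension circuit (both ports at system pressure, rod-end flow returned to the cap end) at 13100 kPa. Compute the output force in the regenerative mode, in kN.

With equal pressure on both faces, forces on the annular region cancel; the net push is pressure × rod cross-section.
Rod cross-section A_rod = π/4 × (114 mm)² = 10210 mm^2
F = P × A_rod

F ≈ 134 kN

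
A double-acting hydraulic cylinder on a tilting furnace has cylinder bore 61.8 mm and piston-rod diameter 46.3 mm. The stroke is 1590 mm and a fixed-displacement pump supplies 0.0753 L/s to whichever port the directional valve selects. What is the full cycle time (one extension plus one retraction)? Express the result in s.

Cap-side area A_cap = π/4 × (61.8 mm)² = 3000 mm^2
Rod-side annular area A_ann = π/4 × (61.8² − 46.3²) = 1316 mm^2
t_ext = A_cap·L/Q = 63.34 s
t_ret = A_ann·L/Q = 27.79 s
t_cycle = t_ext + t_ret

t ≈ 91.1 s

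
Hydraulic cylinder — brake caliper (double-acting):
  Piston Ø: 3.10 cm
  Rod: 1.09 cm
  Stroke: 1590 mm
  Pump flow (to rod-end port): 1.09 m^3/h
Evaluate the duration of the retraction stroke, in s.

Rod-side annular area A_ann = π/4 × (3.10² − 1.09²) = 6.615 cm^2
Swept volume V = A × L; t = V / Q = A·L / Q

t ≈ 3.47 s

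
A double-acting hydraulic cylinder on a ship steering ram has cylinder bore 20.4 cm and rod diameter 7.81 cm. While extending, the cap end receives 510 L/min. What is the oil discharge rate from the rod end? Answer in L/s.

Cap-side area A_cap = π/4 × (20.4 cm)² = 326.9 cm^2
Rod-side annular area A_ann = π/4 × (20.4² − 7.81²) = 278.9 cm^2
Piston speed v = Q_in/A_cap; rod-end outflow Q_out = v × A_ann = Q_in × A_ann/A_cap.

Q_out ≈ 7.25 L/s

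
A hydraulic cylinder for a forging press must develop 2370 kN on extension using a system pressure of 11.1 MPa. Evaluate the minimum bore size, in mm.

Extension force acts on the full piston face: F = P × (π/4)D².
D = √(4F / (πP)) = √(4 × 2370 kN / (π × 11.1 MPa))

D ≈ 521 mm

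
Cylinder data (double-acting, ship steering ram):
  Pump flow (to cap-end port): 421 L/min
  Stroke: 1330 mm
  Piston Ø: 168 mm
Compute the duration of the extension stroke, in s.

t ≈ 4.20 s

Cap-side area A_cap = π/4 × (168 mm)² = 22170 mm^2
Swept volume V = A × L; t = V / Q = A·L / Q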